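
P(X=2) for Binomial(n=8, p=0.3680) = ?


C(8,2) = 28
p^2 = 0.135424
(1-p)^6 = 0.063724
P = 28 * 0.135424 * 0.063724 = 0.2416

P(X=2) = 0.2416


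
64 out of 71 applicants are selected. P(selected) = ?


P = 64/71 = 0.9014

P = 0.9014


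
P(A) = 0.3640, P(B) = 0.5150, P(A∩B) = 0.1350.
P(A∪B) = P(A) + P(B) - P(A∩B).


P(A∪B) = 0.3640 + 0.5150 - 0.1350
= 0.8790 - 0.1350
= 0.7440

P(A∪B) = 0.7440


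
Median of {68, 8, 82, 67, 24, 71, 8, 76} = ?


Sorted: 8, 8, 24, 67, 68, 71, 76, 82
n = 8 (even)
Middle values: 67 and 68
Median = (67+68)/2 = 67.5000

Median = 67.5000


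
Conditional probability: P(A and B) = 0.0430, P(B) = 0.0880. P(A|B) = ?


P(A|B) = 0.0430/0.0880 = 0.4886

P(A|B) = 0.4886


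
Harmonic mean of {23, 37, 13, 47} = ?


Sum of reciprocals = 1/23 + 1/37 + 1/13 + 1/47 = 0.168705
HM = 4/0.168705 = 23.7100

HM = 23.7100


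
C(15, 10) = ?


C(15,10) = 15!/(10! × 5!)
= 1307674368000/(3628800 × 120)
= 3003

C(15,10) = 3003


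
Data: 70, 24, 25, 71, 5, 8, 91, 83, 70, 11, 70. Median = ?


Sorted: 5, 8, 11, 24, 25, 70, 70, 70, 71, 83, 91
n = 11 (odd)
Middle value = 70

Median = 70


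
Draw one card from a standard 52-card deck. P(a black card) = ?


26 black cards in 52 cards
P = 26/52 = 0.5000

P = 0.5000


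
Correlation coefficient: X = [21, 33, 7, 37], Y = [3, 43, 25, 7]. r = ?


Mean X = 24.5000, Mean Y = 19.5000
SD X = 11.694016, SD Y = 15.898113
Cov = 1.250000
r = 1.250000/(11.694016*15.898113) = 0.0067

r = 0.0067


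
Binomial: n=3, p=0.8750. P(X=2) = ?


C(3,2) = 3
p^2 = 0.765625
(1-p)^1 = 0.125000
P = 3 * 0.765625 * 0.125000 = 0.2871

P(X=2) = 0.2871


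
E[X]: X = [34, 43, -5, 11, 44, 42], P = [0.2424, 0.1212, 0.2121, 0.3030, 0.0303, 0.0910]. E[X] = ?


E[X] = 34*0.2424 + 43*0.1212 - 5*0.2121 + 11*0.3030 + 44*0.0303 + 42*0.0910
= 8.2416 + 5.2116 - 1.0605 + 3.3330 + 1.3332 + 3.8220
= 20.8809

E[X] = 20.8809


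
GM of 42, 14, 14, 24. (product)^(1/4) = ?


Product = 42 × 14 × 14 × 24 = 197568
GM = 197568^(1/4) = 21.0828

GM = 21.0828


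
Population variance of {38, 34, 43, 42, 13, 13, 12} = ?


Mean = 27.8571
Squared deviations: 102.8776, 37.7347, 229.3061, 200.0204, 220.7347, 220.7347, 251.4490
Sum = 1262.8571
Variance = 1262.8571/7 = 180.4082

Variance = 180.4082


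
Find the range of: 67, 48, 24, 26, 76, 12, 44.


Max = 76, Min = 12
Range = 76 - 12 = 64

Range = 64


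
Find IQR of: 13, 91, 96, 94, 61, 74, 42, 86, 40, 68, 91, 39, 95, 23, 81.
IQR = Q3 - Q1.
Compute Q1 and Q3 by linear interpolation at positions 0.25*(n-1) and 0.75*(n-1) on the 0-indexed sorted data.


Sorted: 13, 23, 39, 40, 42, 61, 68, 74, 81, 86, 91, 91, 94, 95, 96
Q1 (25th %ile) = 41.0000
Q3 (75th %ile) = 91.0000
IQR = 91.0000 - 41.0000 = 50.0000

IQR = 50.0000


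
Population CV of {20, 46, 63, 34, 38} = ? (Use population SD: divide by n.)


Mean = 40.2000
SD = 14.1760
CV = (14.1760/40.2000)*100 = 35.2638%

CV = 35.2638%


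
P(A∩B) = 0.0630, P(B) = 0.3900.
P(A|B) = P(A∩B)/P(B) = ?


P(A|B) = 0.0630/0.3900 = 0.1615

P(A|B) = 0.1615


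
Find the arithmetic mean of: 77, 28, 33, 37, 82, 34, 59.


Sum = 77 + 28 + 33 + 37 + 82 + 34 + 59 = 350
n = 7
Mean = 350/7 = 50.0000

Mean = 50.0000


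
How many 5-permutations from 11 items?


P(11,5) = 11!/6!
= 39916800/720
= 55440

P(11,5) = 55440


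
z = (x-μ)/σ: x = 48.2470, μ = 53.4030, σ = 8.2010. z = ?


z = (48.2470 - 53.4030)/8.2010
= -5.1560/8.2010
= -0.6287

z = -0.6287


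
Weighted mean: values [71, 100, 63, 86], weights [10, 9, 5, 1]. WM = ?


Numerator = 71*10 + 100*9 + 63*5 + 86*1 = 2011
Denominator = 10 + 9 + 5 + 1 = 25
WM = 2011/25 = 80.4400

WM = 80.4400


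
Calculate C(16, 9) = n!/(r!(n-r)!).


C(16,9) = 16!/(9! × 7!)
= 20922789888000/(362880 × 5040)
= 11440

C(16,9) = 11440


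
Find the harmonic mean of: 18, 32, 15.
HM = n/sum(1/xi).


Sum of reciprocals = 1/18 + 1/32 + 1/15 = 0.153472
HM = 3/0.153472 = 19.5475

HM = 19.5475


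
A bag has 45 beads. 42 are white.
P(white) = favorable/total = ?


P = 42/45 = 0.9333

P = 0.9333


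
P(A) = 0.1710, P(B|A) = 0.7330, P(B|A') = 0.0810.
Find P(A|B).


P(B) = P(B|A)*P(A) + P(B|A')*P(A')
= 0.7330*0.1710 + 0.0810*0.8290
= 0.125343 + 0.067149 = 0.192492
P(A|B) = 0.125343/0.192492 = 0.6512

P(A|B) = 0.6512


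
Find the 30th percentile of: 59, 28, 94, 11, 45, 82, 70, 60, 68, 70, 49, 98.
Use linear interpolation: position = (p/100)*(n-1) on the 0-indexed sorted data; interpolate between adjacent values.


Sorted: 11, 28, 45, 49, 59, 60, 68, 70, 70, 82, 94, 98
n = 12
Index = 30/100 * 11 = 3.3000
Lower = data[3] = 49, Upper = data[4] = 59
P30 = 49 + 0.3000*(10) = 52.0000

P30 = 52.0000


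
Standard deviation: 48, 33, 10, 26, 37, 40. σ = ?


Mean = 32.3333
Variance = 144.2222
SD = sqrt(144.2222) = 12.0093

SD = 12.0093


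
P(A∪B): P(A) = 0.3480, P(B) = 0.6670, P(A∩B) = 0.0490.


P(A∪B) = 0.3480 + 0.6670 - 0.0490
= 1.0150 - 0.0490
= 0.9660

P(A∪B) = 0.9660


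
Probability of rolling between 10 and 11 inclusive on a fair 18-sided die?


Favorable outcomes (10 ≤ roll ≤ 11): 2
Total outcomes = 18
P = 2/18 = 0.1111

P = 0.1111


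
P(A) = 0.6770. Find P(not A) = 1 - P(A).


P(not A) = 1 - 0.6770 = 0.3230

P(not A) = 0.3230


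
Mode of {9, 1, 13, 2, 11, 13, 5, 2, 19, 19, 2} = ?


Frequencies: 1:1, 2:3, 5:1, 9:1, 11:1, 13:2, 19:2
Max frequency = 3
Mode = 2

Mode = 2


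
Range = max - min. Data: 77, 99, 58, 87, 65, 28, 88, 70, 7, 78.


Max = 99, Min = 7
Range = 99 - 7 = 92

Range = 92


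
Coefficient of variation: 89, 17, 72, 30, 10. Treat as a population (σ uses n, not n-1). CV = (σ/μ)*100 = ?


Mean = 43.6000
SD = 31.2704
CV = (31.2704/43.6000)*100 = 71.7212%

CV = 71.7212%


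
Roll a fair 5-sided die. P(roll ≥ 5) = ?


Favorable outcomes (roll ≥ 5): 1
Total outcomes = 5
P = 1/5 = 0.2000

P = 0.2000


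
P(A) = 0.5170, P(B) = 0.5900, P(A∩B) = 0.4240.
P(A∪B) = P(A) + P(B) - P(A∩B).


P(A∪B) = 0.5170 + 0.5900 - 0.4240
= 1.1070 - 0.4240
= 0.6830

P(A∪B) = 0.6830


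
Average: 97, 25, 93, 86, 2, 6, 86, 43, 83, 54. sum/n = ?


Sum = 97 + 25 + 93 + 86 + 2 + 6 + 86 + 43 + 83 + 54 = 575
n = 10
Mean = 575/10 = 57.5000

Mean = 57.5000


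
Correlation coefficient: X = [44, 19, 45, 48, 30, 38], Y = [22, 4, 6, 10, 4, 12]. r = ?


Mean X = 37.3333, Mean Y = 9.6667
SD X = 10.060926, SD Y = 6.262765
Cov = 34.111111
r = 34.111111/(10.060926*6.262765) = 0.5414

r = 0.5414


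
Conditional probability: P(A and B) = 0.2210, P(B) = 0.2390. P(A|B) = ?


P(A|B) = 0.2210/0.2390 = 0.9247

P(A|B) = 0.9247


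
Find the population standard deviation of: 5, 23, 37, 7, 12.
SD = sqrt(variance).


Mean = 16.8000
Variance = 140.9600
SD = sqrt(140.9600) = 11.8727

SD = 11.8727


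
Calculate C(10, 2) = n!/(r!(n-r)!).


C(10,2) = 10!/(2! × 8!)
= 3628800/(2 × 40320)
= 45

C(10,2) = 45


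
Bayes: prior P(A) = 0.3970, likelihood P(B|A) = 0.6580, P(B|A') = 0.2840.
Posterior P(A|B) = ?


P(B) = P(B|A)*P(A) + P(B|A')*P(A')
= 0.6580*0.3970 + 0.2840*0.6030
= 0.261226 + 0.171252 = 0.432478
P(A|B) = 0.261226/0.432478 = 0.6040

P(A|B) = 0.6040


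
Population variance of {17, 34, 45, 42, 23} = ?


Mean = 32.2000
Squared deviations: 231.0400, 3.2400, 163.8400, 96.0400, 84.6400
Sum = 578.8000
Variance = 578.8000/5 = 115.7600

Variance = 115.7600


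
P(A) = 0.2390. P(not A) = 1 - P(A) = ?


P(not A) = 1 - 0.2390 = 0.7610

P(not A) = 0.7610


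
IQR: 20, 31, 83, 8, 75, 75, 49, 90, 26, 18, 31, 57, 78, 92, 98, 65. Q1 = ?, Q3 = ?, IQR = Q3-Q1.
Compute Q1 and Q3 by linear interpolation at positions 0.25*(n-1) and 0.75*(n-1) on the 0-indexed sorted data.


Sorted: 8, 18, 20, 26, 31, 31, 49, 57, 65, 75, 75, 78, 83, 90, 92, 98
Q1 (25th %ile) = 29.7500
Q3 (75th %ile) = 79.2500
IQR = 79.2500 - 29.7500 = 49.5000

IQR = 49.5000


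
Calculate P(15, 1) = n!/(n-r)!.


P(15,1) = 15!/14!
= 1307674368000/87178291200
= 15

P(15,1) = 15


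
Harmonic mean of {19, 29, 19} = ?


Sum of reciprocals = 1/19 + 1/29 + 1/19 = 0.139746
HM = 3/0.139746 = 21.4675

HM = 21.4675


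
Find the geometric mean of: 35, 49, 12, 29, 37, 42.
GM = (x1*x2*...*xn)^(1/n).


Product = 35 × 49 × 12 × 29 × 37 × 42 = 927458280
GM = 927458280^(1/6) = 31.2284

GM = 31.2284


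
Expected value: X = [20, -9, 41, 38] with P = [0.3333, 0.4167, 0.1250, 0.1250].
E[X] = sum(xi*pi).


E[X] = 20*0.3333 - 9*0.4167 + 41*0.1250 + 38*0.1250
= 6.6660 - 3.7503 + 5.1250 + 4.7500
= 12.7907

E[X] = 12.7907


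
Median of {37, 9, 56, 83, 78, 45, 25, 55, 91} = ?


Sorted: 9, 25, 37, 45, 55, 56, 78, 83, 91
n = 9 (odd)
Middle value = 55

Median = 55


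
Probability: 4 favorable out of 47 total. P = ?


P = 4/47 = 0.0851

P = 0.0851


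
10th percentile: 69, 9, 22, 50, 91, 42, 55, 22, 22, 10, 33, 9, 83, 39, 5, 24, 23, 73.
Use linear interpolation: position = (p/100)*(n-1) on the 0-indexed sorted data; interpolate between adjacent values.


Sorted: 5, 9, 9, 10, 22, 22, 22, 23, 24, 33, 39, 42, 50, 55, 69, 73, 83, 91
n = 18
Index = 10/100 * 17 = 1.7000
Lower = data[1] = 9, Upper = data[2] = 9
P10 = 9 + 0.7000*(0) = 9.0000

P10 = 9.0000


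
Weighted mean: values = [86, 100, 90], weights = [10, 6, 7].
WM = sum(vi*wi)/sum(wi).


Numerator = 86*10 + 100*6 + 90*7 = 2090
Denominator = 10 + 6 + 7 = 23
WM = 2090/23 = 90.8696

WM = 90.8696


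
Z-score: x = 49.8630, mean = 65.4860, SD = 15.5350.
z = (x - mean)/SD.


z = (49.8630 - 65.4860)/15.5350
= -15.6230/15.5350
= -1.0057

z = -1.0057


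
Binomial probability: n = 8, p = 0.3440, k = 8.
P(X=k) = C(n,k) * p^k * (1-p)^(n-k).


C(8,8) = 1
p^8 = 0.000196
(1-p)^0 = 1.000000
P = 1 * 0.000196 * 1.000000 = 0.0002

P(X=8) = 0.0002


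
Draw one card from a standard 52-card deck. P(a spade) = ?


13 spades in 52 cards
P = 13/52 = 0.2500

P = 0.2500


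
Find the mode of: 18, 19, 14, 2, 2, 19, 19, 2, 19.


Frequencies: 2:3, 14:1, 18:1, 19:4
Max frequency = 4
Mode = 19

Mode = 19


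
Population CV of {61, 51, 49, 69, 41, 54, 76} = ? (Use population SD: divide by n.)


Mean = 57.2857
SD = 11.2468
CV = (11.2468/57.2857)*100 = 19.6328%

CV = 19.6328%


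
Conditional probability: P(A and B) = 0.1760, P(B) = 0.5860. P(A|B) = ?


P(A|B) = 0.1760/0.5860 = 0.3003

P(A|B) = 0.3003


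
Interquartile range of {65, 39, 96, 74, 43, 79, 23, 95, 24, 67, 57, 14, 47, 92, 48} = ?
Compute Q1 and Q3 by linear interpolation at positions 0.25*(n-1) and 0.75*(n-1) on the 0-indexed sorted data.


Sorted: 14, 23, 24, 39, 43, 47, 48, 57, 65, 67, 74, 79, 92, 95, 96
Q1 (25th %ile) = 41.0000
Q3 (75th %ile) = 76.5000
IQR = 76.5000 - 41.0000 = 35.5000

IQR = 35.5000


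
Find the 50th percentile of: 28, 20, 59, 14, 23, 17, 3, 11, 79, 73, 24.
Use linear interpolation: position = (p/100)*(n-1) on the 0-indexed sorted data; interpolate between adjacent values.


Sorted: 3, 11, 14, 17, 20, 23, 24, 28, 59, 73, 79
n = 11
Index = 50/100 * 10 = 5.0000
Lower = data[5] = 23, Upper = data[6] = 24
P50 = 23 + 0*(1) = 23.0000

P50 = 23.0000


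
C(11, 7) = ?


C(11,7) = 11!/(7! × 4!)
= 39916800/(5040 × 24)
= 330

C(11,7) = 330


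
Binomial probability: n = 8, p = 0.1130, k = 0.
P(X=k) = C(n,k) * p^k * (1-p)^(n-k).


C(8,0) = 1
p^0 = 1.000000
(1-p)^8 = 0.383168
P = 1 * 1.000000 * 0.383168 = 0.3832

P(X=0) = 0.3832


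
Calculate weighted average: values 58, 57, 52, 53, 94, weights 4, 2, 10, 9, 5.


Numerator = 58*4 + 57*2 + 52*10 + 53*9 + 94*5 = 1813
Denominator = 4 + 2 + 10 + 9 + 5 = 30
WM = 1813/30 = 60.4333

WM = 60.4333


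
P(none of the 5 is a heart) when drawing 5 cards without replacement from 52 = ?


P(no hearts) = (39/52) × (38/51) × (37/50) × (36/49) × (35/48)
= 0.2215

P = 0.2215


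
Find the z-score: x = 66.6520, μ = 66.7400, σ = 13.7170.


z = (66.6520 - 66.7400)/13.7170
= -0.0880/13.7170
= -0.0064

z = -0.0064


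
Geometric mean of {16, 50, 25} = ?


Product = 16 × 50 × 25 = 20000
GM = 20000^(1/3) = 27.1442

GM = 27.1442


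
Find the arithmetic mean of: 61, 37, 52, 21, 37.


Sum = 61 + 37 + 52 + 21 + 37 = 208
n = 5
Mean = 208/5 = 41.6000

Mean = 41.6000


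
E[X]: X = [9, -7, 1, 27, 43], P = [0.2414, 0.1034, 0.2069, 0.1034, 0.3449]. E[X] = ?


E[X] = 9*0.2414 - 7*0.1034 + 1*0.2069 + 27*0.1034 + 43*0.3449
= 2.1726 - 0.7238 + 0.2069 + 2.7918 + 14.8307
= 19.2782

E[X] = 19.2782


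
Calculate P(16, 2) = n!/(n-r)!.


P(16,2) = 16!/14!
= 20922789888000/87178291200
= 240

P(16,2) = 240


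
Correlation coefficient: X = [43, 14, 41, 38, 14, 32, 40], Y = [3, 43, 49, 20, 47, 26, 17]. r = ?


Mean X = 31.7143, Mean Y = 29.2857
SD X = 11.646143, SD Y = 16.166228
Cov = -118.775510
r = -118.775510/(11.646143*16.166228) = -0.6309

r = -0.6309


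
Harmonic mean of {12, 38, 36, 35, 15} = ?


Sum of reciprocals = 1/12 + 1/38 + 1/36 + 1/35 + 1/15 = 0.232665
HM = 5/0.232665 = 21.4901

HM = 21.4901


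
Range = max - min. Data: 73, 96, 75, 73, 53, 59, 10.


Max = 96, Min = 10
Range = 96 - 10 = 86

Range = 86


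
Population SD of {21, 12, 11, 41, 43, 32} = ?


Mean = 26.6667
Variance = 165.5556
SD = sqrt(165.5556) = 12.8668

SD = 12.8668


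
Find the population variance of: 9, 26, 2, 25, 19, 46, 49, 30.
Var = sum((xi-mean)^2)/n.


Mean = 25.7500
Squared deviations: 280.5625, 0.0625, 564.0625, 0.5625, 45.5625, 410.0625, 540.5625, 18.0625
Sum = 1859.5000
Variance = 1859.5000/8 = 232.4375

Variance = 232.4375


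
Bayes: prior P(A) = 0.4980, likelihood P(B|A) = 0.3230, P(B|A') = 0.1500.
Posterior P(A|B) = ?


P(B) = P(B|A)*P(A) + P(B|A')*P(A')
= 0.3230*0.4980 + 0.1500*0.5020
= 0.160854 + 0.075300 = 0.236154
P(A|B) = 0.160854/0.236154 = 0.6811

P(A|B) = 0.6811


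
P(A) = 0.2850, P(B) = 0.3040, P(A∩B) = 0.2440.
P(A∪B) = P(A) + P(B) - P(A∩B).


P(A∪B) = 0.2850 + 0.3040 - 0.2440
= 0.5890 - 0.2440
= 0.3450

P(A∪B) = 0.3450


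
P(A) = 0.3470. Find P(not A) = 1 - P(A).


P(not A) = 1 - 0.3470 = 0.6530

P(not A) = 0.6530


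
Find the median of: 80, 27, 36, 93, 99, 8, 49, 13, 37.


Sorted: 8, 13, 27, 36, 37, 49, 80, 93, 99
n = 9 (odd)
Middle value = 37

Median = 37


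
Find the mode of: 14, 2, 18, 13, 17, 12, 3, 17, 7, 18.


Frequencies: 2:1, 3:1, 7:1, 12:1, 13:1, 14:1, 17:2, 18:2
Max frequency = 2
Mode = 17, 18

Mode = 17, 18


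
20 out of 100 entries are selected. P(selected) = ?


P = 20/100 = 0.2000

P = 0.2000


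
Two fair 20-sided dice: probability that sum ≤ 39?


Total outcomes = 20×20 = 400
Favorable (sum ≤ 39): 399
P = 399/400 = 0.9975

P = 0.9975


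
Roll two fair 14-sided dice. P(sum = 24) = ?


Total outcomes = 14×14 = 196
Favorable (sum = 24): 5
P = 5/196 = 0.0255

P = 0.0255


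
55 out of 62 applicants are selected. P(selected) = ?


P = 55/62 = 0.8871

P = 0.8871


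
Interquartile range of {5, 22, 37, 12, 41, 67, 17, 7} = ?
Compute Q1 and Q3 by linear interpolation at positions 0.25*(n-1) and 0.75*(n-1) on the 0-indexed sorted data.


Sorted: 5, 7, 12, 17, 22, 37, 41, 67
Q1 (25th %ile) = 10.7500
Q3 (75th %ile) = 38.0000
IQR = 38.0000 - 10.7500 = 27.2500

IQR = 27.2500


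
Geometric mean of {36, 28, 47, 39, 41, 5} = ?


Product = 36 × 28 × 47 × 39 × 41 × 5 = 378771120
GM = 378771120^(1/6) = 26.8986

GM = 26.8986


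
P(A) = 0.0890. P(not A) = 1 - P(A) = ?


P(not A) = 1 - 0.0890 = 0.9110

P(not A) = 0.9110


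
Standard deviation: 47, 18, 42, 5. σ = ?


Mean = 28.0000
Variance = 296.5000
SD = sqrt(296.5000) = 17.2192

SD = 17.2192


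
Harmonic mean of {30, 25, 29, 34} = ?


Sum of reciprocals = 1/30 + 1/25 + 1/29 + 1/34 = 0.137228
HM = 4/0.137228 = 29.1486

HM = 29.1486


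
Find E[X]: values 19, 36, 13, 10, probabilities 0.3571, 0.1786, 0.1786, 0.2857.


E[X] = 19*0.3571 + 36*0.1786 + 13*0.1786 + 10*0.2857
= 6.7849 + 6.4296 + 2.3218 + 2.8570
= 18.3933

E[X] = 18.3933


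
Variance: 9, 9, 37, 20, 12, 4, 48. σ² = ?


Mean = 19.8571
Squared deviations: 117.8776, 117.8776, 293.8776, 0.0204, 61.7347, 251.4490, 792.0204
Sum = 1634.8571
Variance = 1634.8571/7 = 233.5510

Variance = 233.5510


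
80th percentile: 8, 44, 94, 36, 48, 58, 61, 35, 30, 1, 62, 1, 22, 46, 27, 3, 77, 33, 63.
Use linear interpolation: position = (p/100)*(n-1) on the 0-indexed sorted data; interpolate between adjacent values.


Sorted: 1, 1, 3, 8, 22, 27, 30, 33, 35, 36, 44, 46, 48, 58, 61, 62, 63, 77, 94
n = 19
Index = 80/100 * 18 = 14.4000
Lower = data[14] = 61, Upper = data[15] = 62
P80 = 61 + 0.4000*(1) = 61.4000

P80 = 61.4000


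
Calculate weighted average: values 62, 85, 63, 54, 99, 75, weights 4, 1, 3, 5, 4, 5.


Numerator = 62*4 + 85*1 + 63*3 + 54*5 + 99*4 + 75*5 = 1563
Denominator = 4 + 1 + 3 + 5 + 4 + 5 = 22
WM = 1563/22 = 71.0455

WM = 71.0455


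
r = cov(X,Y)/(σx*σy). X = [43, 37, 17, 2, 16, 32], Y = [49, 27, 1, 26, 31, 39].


Mean X = 24.5000, Mean Y = 28.8333
SD X = 14.080128, SD Y = 14.724319
Cov = 113.416667
r = 113.416667/(14.080128*14.724319) = 0.5471

r = 0.5471


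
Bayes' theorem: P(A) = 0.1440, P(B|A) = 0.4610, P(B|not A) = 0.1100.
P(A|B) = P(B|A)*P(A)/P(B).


P(B) = P(B|A)*P(A) + P(B|A')*P(A')
= 0.4610*0.1440 + 0.1100*0.8560
= 0.066384 + 0.094160 = 0.160544
P(A|B) = 0.066384/0.160544 = 0.4135

P(A|B) = 0.4135


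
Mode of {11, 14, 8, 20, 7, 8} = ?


Frequencies: 7:1, 8:2, 11:1, 14:1, 20:1
Max frequency = 2
Mode = 8

Mode = 8


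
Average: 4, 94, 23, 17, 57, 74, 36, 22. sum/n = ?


Sum = 4 + 94 + 23 + 17 + 57 + 74 + 36 + 22 = 327
n = 8
Mean = 327/8 = 40.8750

Mean = 40.8750


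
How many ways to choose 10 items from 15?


C(15,10) = 15!/(10! × 5!)
= 1307674368000/(3628800 × 120)
= 3003

C(15,10) = 3003


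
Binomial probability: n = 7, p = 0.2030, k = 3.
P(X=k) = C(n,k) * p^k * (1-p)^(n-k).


C(7,3) = 35
p^3 = 0.008365
(1-p)^4 = 0.403490
P = 35 * 0.008365 * 0.403490 = 0.1181

P(X=3) = 0.1181


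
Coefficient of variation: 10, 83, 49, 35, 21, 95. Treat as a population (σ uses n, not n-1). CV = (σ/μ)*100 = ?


Mean = 48.8333
SD = 31.0184
CV = (31.0184/48.8333)*100 = 63.5188%

CV = 63.5188%


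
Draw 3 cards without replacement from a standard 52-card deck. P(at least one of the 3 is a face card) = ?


P(at least one) = 1 - P(none)
P(none) = (40/52) × (39/51) × (38/50) = 0.447059
P(at least one) = 1 - 0.447059 = 0.5529

P = 0.5529


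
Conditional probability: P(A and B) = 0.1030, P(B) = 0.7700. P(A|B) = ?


P(A|B) = 0.1030/0.7700 = 0.1338

P(A|B) = 0.1338


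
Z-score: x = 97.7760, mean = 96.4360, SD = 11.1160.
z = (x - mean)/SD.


z = (97.7760 - 96.4360)/11.1160
= 1.3400/11.1160
= 0.1205

z = 0.1205


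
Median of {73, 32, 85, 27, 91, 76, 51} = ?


Sorted: 27, 32, 51, 73, 76, 85, 91
n = 7 (odd)
Middle value = 73

Median = 73


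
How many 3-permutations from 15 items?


P(15,3) = 15!/12!
= 1307674368000/479001600
= 2730

P(15,3) = 2730


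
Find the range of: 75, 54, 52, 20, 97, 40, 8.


Max = 97, Min = 8
Range = 97 - 8 = 89

Range = 89


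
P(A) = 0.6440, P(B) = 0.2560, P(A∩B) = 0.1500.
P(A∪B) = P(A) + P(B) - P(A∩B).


P(A∪B) = 0.6440 + 0.2560 - 0.1500
= 0.9000 - 0.1500
= 0.7500

P(A∪B) = 0.7500


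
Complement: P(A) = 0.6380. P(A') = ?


P(not A) = 1 - 0.6380 = 0.3620

P(not A) = 0.3620


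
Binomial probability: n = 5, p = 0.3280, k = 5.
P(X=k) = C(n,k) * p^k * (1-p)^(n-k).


C(5,5) = 1
p^5 = 0.003796
(1-p)^0 = 1.000000
P = 1 * 0.003796 * 1.000000 = 0.0038

P(X=5) = 0.0038


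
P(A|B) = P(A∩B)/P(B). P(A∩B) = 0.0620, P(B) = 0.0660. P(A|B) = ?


P(A|B) = 0.0620/0.0660 = 0.9394

P(A|B) = 0.9394


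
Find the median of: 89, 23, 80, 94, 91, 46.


Sorted: 23, 46, 80, 89, 91, 94
n = 6 (even)
Middle values: 80 and 89
Median = (80+89)/2 = 84.5000

Median = 84.5000


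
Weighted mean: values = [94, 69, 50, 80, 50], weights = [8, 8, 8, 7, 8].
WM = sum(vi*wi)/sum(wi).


Numerator = 94*8 + 69*8 + 50*8 + 80*7 + 50*8 = 2664
Denominator = 8 + 8 + 8 + 7 + 8 = 39
WM = 2664/39 = 68.3077

WM = 68.3077


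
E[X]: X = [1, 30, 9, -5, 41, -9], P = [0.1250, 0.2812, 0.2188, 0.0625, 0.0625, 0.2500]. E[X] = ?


E[X] = 1*0.1250 + 30*0.2812 + 9*0.2188 - 5*0.0625 + 41*0.0625 - 9*0.2500
= 0.1250 + 8.4360 + 1.9692 - 0.3125 + 2.5625 - 2.2500
= 10.5302

E[X] = 10.5302


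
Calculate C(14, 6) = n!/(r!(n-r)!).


C(14,6) = 14!/(6! × 8!)
= 87178291200/(720 × 40320)
= 3003

C(14,6) = 3003


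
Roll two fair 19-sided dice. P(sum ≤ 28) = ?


Total outcomes = 19×19 = 361
Favorable (sum ≤ 28): 306
P = 306/361 = 0.8476

P = 0.8476


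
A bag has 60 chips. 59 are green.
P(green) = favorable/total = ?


P = 59/60 = 0.9833

P = 0.9833


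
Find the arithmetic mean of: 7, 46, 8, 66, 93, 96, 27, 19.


Sum = 7 + 46 + 8 + 66 + 93 + 96 + 27 + 19 = 362
n = 8
Mean = 362/8 = 45.2500

Mean = 45.2500


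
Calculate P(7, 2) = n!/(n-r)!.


P(7,2) = 7!/5!
= 5040/120
= 42

P(7,2) = 42


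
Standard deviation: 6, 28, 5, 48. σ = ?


Mean = 21.7500
Variance = 314.1875
SD = sqrt(314.1875) = 17.7253

SD = 17.7253


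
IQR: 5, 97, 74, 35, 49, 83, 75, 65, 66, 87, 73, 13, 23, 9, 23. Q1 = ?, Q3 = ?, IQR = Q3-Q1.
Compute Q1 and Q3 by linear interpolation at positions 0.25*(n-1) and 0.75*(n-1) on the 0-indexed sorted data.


Sorted: 5, 9, 13, 23, 23, 35, 49, 65, 66, 73, 74, 75, 83, 87, 97
Q1 (25th %ile) = 23.0000
Q3 (75th %ile) = 74.5000
IQR = 74.5000 - 23.0000 = 51.5000

IQR = 51.5000


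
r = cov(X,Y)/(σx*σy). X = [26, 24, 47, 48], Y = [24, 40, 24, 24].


Mean X = 36.2500, Mean Y = 28.0000
SD X = 11.277744, SD Y = 6.928203
Cov = -49.000000
r = -49.000000/(11.277744*6.928203) = -0.6271

r = -0.6271


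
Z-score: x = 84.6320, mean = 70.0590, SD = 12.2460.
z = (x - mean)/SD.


z = (84.6320 - 70.0590)/12.2460
= 14.5730/12.2460
= 1.1900

z = 1.1900


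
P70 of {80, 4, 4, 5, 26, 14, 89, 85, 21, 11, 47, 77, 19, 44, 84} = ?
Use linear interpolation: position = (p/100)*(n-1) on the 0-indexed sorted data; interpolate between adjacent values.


Sorted: 4, 4, 5, 11, 14, 19, 21, 26, 44, 47, 77, 80, 84, 85, 89
n = 15
Index = 70/100 * 14 = 9.8000
Lower = data[9] = 47, Upper = data[10] = 77
P70 = 47 + 0.8000*(30) = 71.0000

P70 = 71.0000


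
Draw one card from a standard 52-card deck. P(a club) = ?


13 clubs in 52 cards
P = 13/52 = 0.2500

P = 0.2500


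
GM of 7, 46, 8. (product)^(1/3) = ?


Product = 7 × 46 × 8 = 2576
GM = 2576^(1/3) = 13.7082

GM = 13.7082


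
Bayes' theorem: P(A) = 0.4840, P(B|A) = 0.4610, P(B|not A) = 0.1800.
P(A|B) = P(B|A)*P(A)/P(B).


P(B) = P(B|A)*P(A) + P(B|A')*P(A')
= 0.4610*0.4840 + 0.1800*0.5160
= 0.223124 + 0.092880 = 0.316004
P(A|B) = 0.223124/0.316004 = 0.7061

P(A|B) = 0.7061


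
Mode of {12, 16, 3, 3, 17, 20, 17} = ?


Frequencies: 3:2, 12:1, 16:1, 17:2, 20:1
Max frequency = 2
Mode = 3, 17

Mode = 3, 17


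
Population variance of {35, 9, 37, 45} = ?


Mean = 31.5000
Squared deviations: 12.2500, 506.2500, 30.2500, 182.2500
Sum = 731.0000
Variance = 731.0000/4 = 182.7500

Variance = 182.7500


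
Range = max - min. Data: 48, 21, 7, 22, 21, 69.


Max = 69, Min = 7
Range = 69 - 7 = 62

Range = 62


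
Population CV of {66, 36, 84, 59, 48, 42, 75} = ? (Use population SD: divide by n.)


Mean = 58.5714
SD = 16.3345
CV = (16.3345/58.5714)*100 = 27.8882%

CV = 27.8882%


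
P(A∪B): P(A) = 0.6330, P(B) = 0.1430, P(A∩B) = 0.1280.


P(A∪B) = 0.6330 + 0.1430 - 0.1280
= 0.7760 - 0.1280
= 0.6480

P(A∪B) = 0.6480


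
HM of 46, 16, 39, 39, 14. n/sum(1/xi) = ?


Sum of reciprocals = 1/46 + 1/16 + 1/39 + 1/39 + 1/14 = 0.206950
HM = 5/0.206950 = 24.1605

HM = 24.1605


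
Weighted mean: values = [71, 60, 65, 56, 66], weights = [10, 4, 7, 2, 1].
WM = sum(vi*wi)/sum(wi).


Numerator = 71*10 + 60*4 + 65*7 + 56*2 + 66*1 = 1583
Denominator = 10 + 4 + 7 + 2 + 1 = 24
WM = 1583/24 = 65.9583

WM = 65.9583


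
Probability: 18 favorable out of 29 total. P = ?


P = 18/29 = 0.6207

P = 0.6207


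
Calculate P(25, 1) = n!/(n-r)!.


P(25,1) = 25!/24!
= 15511210043330985984000000/620448401733239439360000
= 25

P(25,1) = 25


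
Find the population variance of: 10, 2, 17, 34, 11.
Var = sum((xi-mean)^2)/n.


Mean = 14.8000
Squared deviations: 23.0400, 163.8400, 4.8400, 368.6400, 14.4400
Sum = 574.8000
Variance = 574.8000/5 = 114.9600

Variance = 114.9600


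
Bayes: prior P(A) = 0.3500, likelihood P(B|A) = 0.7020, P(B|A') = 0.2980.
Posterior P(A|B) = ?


P(B) = P(B|A)*P(A) + P(B|A')*P(A')
= 0.7020*0.3500 + 0.2980*0.6500
= 0.245700 + 0.193700 = 0.439400
P(A|B) = 0.245700/0.439400 = 0.5592

P(A|B) = 0.5592


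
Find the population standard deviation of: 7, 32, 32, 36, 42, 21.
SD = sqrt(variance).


Mean = 28.3333
Variance = 130.2222
SD = sqrt(130.2222) = 11.4115

SD = 11.4115


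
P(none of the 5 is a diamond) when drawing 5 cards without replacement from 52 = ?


P(no diamonds) = (39/52) × (38/51) × (37/50) × (36/49) × (35/48)
= 0.2215

P = 0.2215


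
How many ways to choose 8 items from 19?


C(19,8) = 19!/(8! × 11!)
= 121645100408832000/(40320 × 39916800)
= 75582

C(19,8) = 75582


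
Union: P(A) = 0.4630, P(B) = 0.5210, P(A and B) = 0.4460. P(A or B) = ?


P(A∪B) = 0.4630 + 0.5210 - 0.4460
= 0.9840 - 0.4460
= 0.5380

P(A∪B) = 0.5380


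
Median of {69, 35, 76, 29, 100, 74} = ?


Sorted: 29, 35, 69, 74, 76, 100
n = 6 (even)
Middle values: 69 and 74
Median = (69+74)/2 = 71.5000

Median = 71.5000


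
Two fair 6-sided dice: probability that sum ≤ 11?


Total outcomes = 6×6 = 36
Favorable (sum ≤ 11): 35
P = 35/36 = 0.9722

P = 0.9722


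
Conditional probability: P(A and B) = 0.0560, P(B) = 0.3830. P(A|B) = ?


P(A|B) = 0.0560/0.3830 = 0.1462

P(A|B) = 0.1462


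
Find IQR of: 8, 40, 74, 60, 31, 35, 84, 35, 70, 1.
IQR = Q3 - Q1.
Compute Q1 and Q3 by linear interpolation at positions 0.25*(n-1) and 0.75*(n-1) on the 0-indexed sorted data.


Sorted: 1, 8, 31, 35, 35, 40, 60, 70, 74, 84
Q1 (25th %ile) = 32.0000
Q3 (75th %ile) = 67.5000
IQR = 67.5000 - 32.0000 = 35.5000

IQR = 35.5000


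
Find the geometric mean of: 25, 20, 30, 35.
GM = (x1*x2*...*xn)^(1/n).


Product = 25 × 20 × 30 × 35 = 525000
GM = 525000^(1/4) = 26.9178

GM = 26.9178


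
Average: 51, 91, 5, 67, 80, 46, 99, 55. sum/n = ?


Sum = 51 + 91 + 5 + 67 + 80 + 46 + 99 + 55 = 494
n = 8
Mean = 494/8 = 61.7500

Mean = 61.7500


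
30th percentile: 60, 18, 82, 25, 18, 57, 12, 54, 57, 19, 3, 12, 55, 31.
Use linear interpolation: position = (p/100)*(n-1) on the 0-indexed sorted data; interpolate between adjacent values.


Sorted: 3, 12, 12, 18, 18, 19, 25, 31, 54, 55, 57, 57, 60, 82
n = 14
Index = 30/100 * 13 = 3.9000
Lower = data[3] = 18, Upper = data[4] = 18
P30 = 18 + 0.9000*(0) = 18.0000

P30 = 18.0000


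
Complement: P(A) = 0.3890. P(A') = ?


P(not A) = 1 - 0.3890 = 0.6110

P(not A) = 0.6110


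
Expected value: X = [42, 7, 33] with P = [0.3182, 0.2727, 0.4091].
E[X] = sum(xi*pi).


E[X] = 42*0.3182 + 7*0.2727 + 33*0.4091
= 13.3644 + 1.9089 + 13.5003
= 28.7736

E[X] = 28.7736


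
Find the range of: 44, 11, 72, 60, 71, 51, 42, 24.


Max = 72, Min = 11
Range = 72 - 11 = 61

Range = 61


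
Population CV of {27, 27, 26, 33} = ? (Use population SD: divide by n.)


Mean = 28.2500
SD = 2.7726
CV = (2.7726/28.2500)*100 = 9.8146%

CV = 9.8146%


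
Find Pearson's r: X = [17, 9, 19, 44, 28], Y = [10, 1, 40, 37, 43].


Mean X = 23.4000, Mean Y = 26.2000
SD X = 11.943199, SD Y = 17.244129
Cov = 141.120000
r = 141.120000/(11.943199*17.244129) = 0.6852

r = 0.6852


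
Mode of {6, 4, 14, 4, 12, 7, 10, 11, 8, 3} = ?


Frequencies: 3:1, 4:2, 6:1, 7:1, 8:1, 10:1, 11:1, 12:1, 14:1
Max frequency = 2
Mode = 4

Mode = 4


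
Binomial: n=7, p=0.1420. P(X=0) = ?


C(7,0) = 1
p^0 = 1.000000
(1-p)^7 = 0.342303
P = 1 * 1.000000 * 0.342303 = 0.3423

P(X=0) = 0.3423


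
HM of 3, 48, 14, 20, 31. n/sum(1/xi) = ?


Sum of reciprocals = 1/3 + 1/48 + 1/14 + 1/20 + 1/31 = 0.507853
HM = 5/0.507853 = 9.8454

HM = 9.8454


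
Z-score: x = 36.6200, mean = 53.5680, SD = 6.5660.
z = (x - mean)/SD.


z = (36.6200 - 53.5680)/6.5660
= -16.9480/6.5660
= -2.5812

z = -2.5812


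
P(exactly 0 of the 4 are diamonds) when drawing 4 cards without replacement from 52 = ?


Hypergeometric: P(X=0) = C(13,0)·C(39,4) / C(52,4)
= 1 × 82251 / 270725
= 82251/270725 = 0.3038

P = 0.3038


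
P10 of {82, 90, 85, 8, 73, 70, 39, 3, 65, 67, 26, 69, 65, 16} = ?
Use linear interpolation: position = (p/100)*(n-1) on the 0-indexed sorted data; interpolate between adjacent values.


Sorted: 3, 8, 16, 26, 39, 65, 65, 67, 69, 70, 73, 82, 85, 90
n = 14
Index = 10/100 * 13 = 1.3000
Lower = data[1] = 8, Upper = data[2] = 16
P10 = 8 + 0.3000*(8) = 10.4000

P10 = 10.4000


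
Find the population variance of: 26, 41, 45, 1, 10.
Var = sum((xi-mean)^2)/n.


Mean = 24.6000
Squared deviations: 1.9600, 268.9600, 416.1600, 556.9600, 213.1600
Sum = 1457.2000
Variance = 1457.2000/5 = 291.4400

Variance = 291.4400


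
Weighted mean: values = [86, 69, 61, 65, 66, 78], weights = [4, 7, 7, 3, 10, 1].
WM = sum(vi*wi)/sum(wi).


Numerator = 86*4 + 69*7 + 61*7 + 65*3 + 66*10 + 78*1 = 2187
Denominator = 4 + 7 + 7 + 3 + 10 + 1 = 32
WM = 2187/32 = 68.3438

WM = 68.3438


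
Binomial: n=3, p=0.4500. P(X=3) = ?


C(3,3) = 1
p^3 = 0.091125
(1-p)^0 = 1.000000
P = 1 * 0.091125 * 1.000000 = 0.0911

P(X=3) = 0.0911


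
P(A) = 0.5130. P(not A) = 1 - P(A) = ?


P(not A) = 1 - 0.5130 = 0.4870

P(not A) = 0.4870


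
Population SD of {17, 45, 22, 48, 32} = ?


Mean = 32.8000
Variance = 149.3600
SD = sqrt(149.3600) = 12.2213

SD = 12.2213


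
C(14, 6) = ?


C(14,6) = 14!/(6! × 8!)
= 87178291200/(720 × 40320)
= 3003

C(14,6) = 3003


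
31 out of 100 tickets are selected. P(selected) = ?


P = 31/100 = 0.3100

P = 0.3100


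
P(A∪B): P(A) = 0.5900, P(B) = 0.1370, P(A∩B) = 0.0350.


P(A∪B) = 0.5900 + 0.1370 - 0.0350
= 0.7270 - 0.0350
= 0.6920

P(A∪B) = 0.6920


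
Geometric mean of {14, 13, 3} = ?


Product = 14 × 13 × 3 = 546
GM = 546^(1/3) = 8.1733

GM = 8.1733


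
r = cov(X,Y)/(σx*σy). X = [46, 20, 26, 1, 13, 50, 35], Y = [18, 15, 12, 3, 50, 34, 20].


Mean X = 27.2857, Mean Y = 21.7143
SD X = 16.368212, SD Y = 14.429279
Cov = 49.367347
r = 49.367347/(16.368212*14.429279) = 0.2090

r = 0.2090


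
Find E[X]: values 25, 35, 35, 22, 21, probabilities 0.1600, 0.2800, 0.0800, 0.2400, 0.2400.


E[X] = 25*0.1600 + 35*0.2800 + 35*0.0800 + 22*0.2400 + 21*0.2400
= 4.0000 + 9.8000 + 2.8000 + 5.2800 + 5.0400
= 26.9200

E[X] = 26.9200


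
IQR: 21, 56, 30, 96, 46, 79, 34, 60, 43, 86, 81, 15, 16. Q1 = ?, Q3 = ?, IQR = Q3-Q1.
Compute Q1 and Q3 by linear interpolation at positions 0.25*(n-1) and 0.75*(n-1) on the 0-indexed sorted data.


Sorted: 15, 16, 21, 30, 34, 43, 46, 56, 60, 79, 81, 86, 96
Q1 (25th %ile) = 30.0000
Q3 (75th %ile) = 79.0000
IQR = 79.0000 - 30.0000 = 49.0000

IQR = 49.0000


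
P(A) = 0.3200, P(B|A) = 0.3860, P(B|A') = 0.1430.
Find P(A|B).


P(B) = P(B|A)*P(A) + P(B|A')*P(A')
= 0.3860*0.3200 + 0.1430*0.6800
= 0.123520 + 0.097240 = 0.220760
P(A|B) = 0.123520/0.220760 = 0.5595

P(A|B) = 0.5595


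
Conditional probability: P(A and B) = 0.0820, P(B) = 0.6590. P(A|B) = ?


P(A|B) = 0.0820/0.6590 = 0.1244

P(A|B) = 0.1244


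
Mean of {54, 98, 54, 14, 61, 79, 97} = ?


Sum = 54 + 98 + 54 + 14 + 61 + 79 + 97 = 457
n = 7
Mean = 457/7 = 65.2857

Mean = 65.2857


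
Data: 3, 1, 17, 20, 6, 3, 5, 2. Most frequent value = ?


Frequencies: 1:1, 2:1, 3:2, 5:1, 6:1, 17:1, 20:1
Max frequency = 2
Mode = 3

Mode = 3


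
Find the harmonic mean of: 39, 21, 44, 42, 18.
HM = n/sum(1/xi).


Sum of reciprocals = 1/39 + 1/21 + 1/44 + 1/42 + 1/18 = 0.175352
HM = 5/0.175352 = 28.5140

HM = 28.5140


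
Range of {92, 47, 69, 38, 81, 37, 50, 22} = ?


Max = 92, Min = 22
Range = 92 - 22 = 70

Range = 70


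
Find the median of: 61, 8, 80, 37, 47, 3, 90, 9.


Sorted: 3, 8, 9, 37, 47, 61, 80, 90
n = 8 (even)
Middle values: 37 and 47
Median = (37+47)/2 = 42.0000

Median = 42.0000


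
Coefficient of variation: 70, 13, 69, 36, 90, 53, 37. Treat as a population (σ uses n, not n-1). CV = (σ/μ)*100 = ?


Mean = 52.5714
SD = 24.0764
CV = (24.0764/52.5714)*100 = 45.7975%

CV = 45.7975%


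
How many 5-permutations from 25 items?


P(25,5) = 25!/20!
= 15511210043330985984000000/2432902008176640000
= 6375600

P(25,5) = 6375600


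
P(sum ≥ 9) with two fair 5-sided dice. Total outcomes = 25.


Total outcomes = 5×5 = 25
Favorable (sum ≥ 9): 3
P = 3/25 = 0.1200

P = 0.1200


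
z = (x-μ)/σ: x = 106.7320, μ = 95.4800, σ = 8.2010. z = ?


z = (106.7320 - 95.4800)/8.2010
= 11.2520/8.2010
= 1.3720

z = 1.3720


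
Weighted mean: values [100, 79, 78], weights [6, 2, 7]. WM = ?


Numerator = 100*6 + 79*2 + 78*7 = 1304
Denominator = 6 + 2 + 7 = 15
WM = 1304/15 = 86.9333

WM = 86.9333


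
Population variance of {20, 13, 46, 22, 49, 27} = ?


Mean = 29.5000
Squared deviations: 90.2500, 272.2500, 272.2500, 56.2500, 380.2500, 6.2500
Sum = 1077.5000
Variance = 1077.5000/6 = 179.5833

Variance = 179.5833


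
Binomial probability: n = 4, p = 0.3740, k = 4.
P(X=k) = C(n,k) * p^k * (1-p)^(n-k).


C(4,4) = 1
p^4 = 0.019565
(1-p)^0 = 1.000000
P = 1 * 0.019565 * 1.000000 = 0.0196

P(X=4) = 0.0196


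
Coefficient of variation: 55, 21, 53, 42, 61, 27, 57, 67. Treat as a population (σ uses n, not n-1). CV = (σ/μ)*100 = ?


Mean = 47.8750
SD = 15.3740
CV = (15.3740/47.8750)*100 = 32.1128%

CV = 32.1128%


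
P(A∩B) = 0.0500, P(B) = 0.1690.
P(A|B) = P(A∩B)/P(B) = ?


P(A|B) = 0.0500/0.1690 = 0.2959

P(A|B) = 0.2959


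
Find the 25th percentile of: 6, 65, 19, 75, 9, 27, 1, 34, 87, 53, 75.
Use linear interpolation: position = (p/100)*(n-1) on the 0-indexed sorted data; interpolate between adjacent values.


Sorted: 1, 6, 9, 19, 27, 34, 53, 65, 75, 75, 87
n = 11
Index = 25/100 * 10 = 2.5000
Lower = data[2] = 9, Upper = data[3] = 19
P25 = 9 + 0.5000*(10) = 14.0000

P25 = 14.0000


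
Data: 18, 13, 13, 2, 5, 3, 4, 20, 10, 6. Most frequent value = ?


Frequencies: 2:1, 3:1, 4:1, 5:1, 6:1, 10:1, 13:2, 18:1, 20:1
Max frequency = 2
Mode = 13

Mode = 13


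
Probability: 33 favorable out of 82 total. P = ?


P = 33/82 = 0.4024

P = 0.4024


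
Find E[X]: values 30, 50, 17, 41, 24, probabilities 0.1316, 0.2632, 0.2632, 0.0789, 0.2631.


E[X] = 30*0.1316 + 50*0.2632 + 17*0.2632 + 41*0.0789 + 24*0.2631
= 3.9480 + 13.1600 + 4.4744 + 3.2349 + 6.3144
= 31.1317

E[X] = 31.1317


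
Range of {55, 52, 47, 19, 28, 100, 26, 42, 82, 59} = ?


Max = 100, Min = 19
Range = 100 - 19 = 81

Range = 81


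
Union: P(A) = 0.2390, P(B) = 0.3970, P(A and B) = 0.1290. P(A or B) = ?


P(A∪B) = 0.2390 + 0.3970 - 0.1290
= 0.6360 - 0.1290
= 0.5070

P(A∪B) = 0.5070


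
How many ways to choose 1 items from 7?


C(7,1) = 7!/(1! × 6!)
= 5040/(1 × 720)
= 7

C(7,1) = 7


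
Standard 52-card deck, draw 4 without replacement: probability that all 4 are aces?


P(all aces) = (4/52) × (3/51) × (2/50) × (1/49)
= 3.6938e-06

P = 3.6938e-06


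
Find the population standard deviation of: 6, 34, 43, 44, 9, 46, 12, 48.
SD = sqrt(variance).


Mean = 30.2500
Variance = 287.6875
SD = sqrt(287.6875) = 16.9614

SD = 16.9614


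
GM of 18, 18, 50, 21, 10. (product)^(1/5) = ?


Product = 18 × 18 × 50 × 21 × 10 = 3402000
GM = 3402000^(1/5) = 20.2464

GM = 20.2464


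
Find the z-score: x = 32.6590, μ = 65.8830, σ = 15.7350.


z = (32.6590 - 65.8830)/15.7350
= -33.2240/15.7350
= -2.1115

z = -2.1115


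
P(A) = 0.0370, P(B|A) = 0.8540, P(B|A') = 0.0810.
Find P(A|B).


P(B) = P(B|A)*P(A) + P(B|A')*P(A')
= 0.8540*0.0370 + 0.0810*0.9630
= 0.031598 + 0.078003 = 0.109601
P(A|B) = 0.031598/0.109601 = 0.2883

P(A|B) = 0.2883


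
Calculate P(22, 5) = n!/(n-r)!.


P(22,5) = 22!/17!
= 1124000727777607680000/355687428096000
= 3160080

P(22,5) = 3160080


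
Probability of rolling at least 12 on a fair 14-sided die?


Favorable outcomes (roll ≥ 12): 3
Total outcomes = 14
P = 3/14 = 0.2143

P = 0.2143


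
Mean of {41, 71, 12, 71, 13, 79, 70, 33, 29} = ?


Sum = 41 + 71 + 12 + 71 + 13 + 79 + 70 + 33 + 29 = 419
n = 9
Mean = 419/9 = 46.5556

Mean = 46.5556


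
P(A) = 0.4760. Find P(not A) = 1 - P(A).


P(not A) = 1 - 0.4760 = 0.5240

P(not A) = 0.5240


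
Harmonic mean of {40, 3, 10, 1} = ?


Sum of reciprocals = 1/40 + 1/3 + 1/10 + 1/1 = 1.458333
HM = 4/1.458333 = 2.7429

HM = 2.7429


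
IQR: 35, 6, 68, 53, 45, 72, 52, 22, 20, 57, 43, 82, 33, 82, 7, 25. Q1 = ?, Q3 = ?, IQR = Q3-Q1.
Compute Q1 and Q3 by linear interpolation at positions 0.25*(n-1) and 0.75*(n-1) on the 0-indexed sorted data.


Sorted: 6, 7, 20, 22, 25, 33, 35, 43, 45, 52, 53, 57, 68, 72, 82, 82
Q1 (25th %ile) = 24.2500
Q3 (75th %ile) = 59.7500
IQR = 59.7500 - 24.2500 = 35.5000

IQR = 35.5000


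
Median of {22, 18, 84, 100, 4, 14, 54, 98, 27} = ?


Sorted: 4, 14, 18, 22, 27, 54, 84, 98, 100
n = 9 (odd)
Middle value = 27

Median = 27


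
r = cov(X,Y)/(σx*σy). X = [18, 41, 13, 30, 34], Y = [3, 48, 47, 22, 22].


Mean X = 27.2000, Mean Y = 28.4000
SD X = 10.303397, SD Y = 17.071614
Cov = 35.720000
r = 35.720000/(10.303397*17.071614) = 0.2031

r = 0.2031


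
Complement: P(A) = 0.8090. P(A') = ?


P(not A) = 1 - 0.8090 = 0.1910

P(not A) = 0.1910


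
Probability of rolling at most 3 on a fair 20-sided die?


Favorable outcomes (roll ≤ 3): 3
Total outcomes = 20
P = 3/20 = 0.1500

P = 0.1500


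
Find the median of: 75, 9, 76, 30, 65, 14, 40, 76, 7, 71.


Sorted: 7, 9, 14, 30, 40, 65, 71, 75, 76, 76
n = 10 (even)
Middle values: 40 and 65
Median = (40+65)/2 = 52.5000

Median = 52.5000


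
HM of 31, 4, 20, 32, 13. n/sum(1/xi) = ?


Sum of reciprocals = 1/31 + 1/4 + 1/20 + 1/32 + 1/13 = 0.440431
HM = 5/0.440431 = 11.3525

HM = 11.3525


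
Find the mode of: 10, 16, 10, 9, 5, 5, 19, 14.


Frequencies: 5:2, 9:1, 10:2, 14:1, 16:1, 19:1
Max frequency = 2
Mode = 5, 10

Mode = 5, 10


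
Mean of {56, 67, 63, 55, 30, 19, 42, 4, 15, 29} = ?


Sum = 56 + 67 + 63 + 55 + 30 + 19 + 42 + 4 + 15 + 29 = 380
n = 10
Mean = 380/10 = 38.0000

Mean = 38.0000


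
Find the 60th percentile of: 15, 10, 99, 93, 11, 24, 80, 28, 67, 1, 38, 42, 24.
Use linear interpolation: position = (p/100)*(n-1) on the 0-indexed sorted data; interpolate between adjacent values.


Sorted: 1, 10, 11, 15, 24, 24, 28, 38, 42, 67, 80, 93, 99
n = 13
Index = 60/100 * 12 = 7.2000
Lower = data[7] = 38, Upper = data[8] = 42
P60 = 38 + 0.2000*(4) = 38.8000

P60 = 38.8000


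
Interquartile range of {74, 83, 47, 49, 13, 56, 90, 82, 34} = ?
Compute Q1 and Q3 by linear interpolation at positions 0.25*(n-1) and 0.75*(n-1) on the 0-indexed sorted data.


Sorted: 13, 34, 47, 49, 56, 74, 82, 83, 90
Q1 (25th %ile) = 47.0000
Q3 (75th %ile) = 82.0000
IQR = 82.0000 - 47.0000 = 35.0000

IQR = 35.0000


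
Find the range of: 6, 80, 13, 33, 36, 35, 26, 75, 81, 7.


Max = 81, Min = 6
Range = 81 - 6 = 75

Range = 75


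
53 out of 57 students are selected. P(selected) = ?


P = 53/57 = 0.9298

P = 0.9298


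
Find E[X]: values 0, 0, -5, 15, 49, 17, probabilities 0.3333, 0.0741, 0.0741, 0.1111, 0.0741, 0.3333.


E[X] = 0*0.3333 + 0*0.0741 - 5*0.0741 + 15*0.1111 + 49*0.0741 + 17*0.3333
= 0 + 0 - 0.3705 + 1.6665 + 3.6309 + 5.6661
= 10.5930

E[X] = 10.5930
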